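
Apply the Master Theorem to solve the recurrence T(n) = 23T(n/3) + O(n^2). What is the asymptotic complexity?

Master Theorem for T(n) = 23T(n/3) + O(n^2):

a = 23, b = 3, c = 2
log_b(a) = log_3(23) = 2.8540

Case 1: c = 2 < log_3(23) = 2.8540
T(n) = O(n^(log_3 23))

For T(n) = 23T(n/3) + O(n^2): log_3(23) = 2.8540. This is Case 1 of the Master Theorem (c < log_b(a), work dominated by leaves), giving O(n^(log_3 23)).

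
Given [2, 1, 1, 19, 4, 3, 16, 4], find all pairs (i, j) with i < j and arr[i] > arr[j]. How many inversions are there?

Finding inversions in [2, 1, 1, 19, 4, 3, 16, 4]:

(0, 1): arr[0]=2 > arr[1]=1
(0, 2): arr[0]=2 > arr[2]=1
(3, 4): arr[3]=19 > arr[4]=4
(3, 5): arr[3]=19 > arr[5]=3
(3, 6): arr[3]=19 > arr[6]=16
(3, 7): arr[3]=19 > arr[7]=4
(4, 5): arr[4]=4 > arr[5]=3
(6, 7): arr[6]=16 > arr[7]=4

Total inversions: 8

The array has 8 inversion(s): (0,1), (0,2), (3,4), (3,5), (3,6), (3,7), (4,5), (6,7). Each pair (i,j) satisfies i < j and arr[i] > arr[j].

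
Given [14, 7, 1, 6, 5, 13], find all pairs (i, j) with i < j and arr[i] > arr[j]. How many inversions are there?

Finding inversions in [14, 7, 1, 6, 5, 13]:

(0, 1): arr[0]=14 > arr[1]=7
(0, 2): arr[0]=14 > arr[2]=1
(0, 3): arr[0]=14 > arr[3]=6
(0, 4): arr[0]=14 > arr[4]=5
(0, 5): arr[0]=14 > arr[5]=13
(1, 2): arr[1]=7 > arr[2]=1
(1, 3): arr[1]=7 > arr[3]=6
(1, 4): arr[1]=7 > arr[4]=5
(3, 4): arr[3]=6 > arr[4]=5

Total inversions: 9

The array has 9 inversion(s): (0,1), (0,2), (0,3), (0,4), (0,5), (1,2), (1,3), (1,4), (3,4). Each pair (i,j) satisfies i < j and arr[i] > arr[j].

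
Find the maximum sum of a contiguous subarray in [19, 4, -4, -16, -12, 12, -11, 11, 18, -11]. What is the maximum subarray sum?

Using Kadane's algorithm on [19, 4, -4, -16, -12, 12, -11, 11, 18, -11]:

Scanning through the array:
Position 1 (value 4): max_ending_here = 23, max_so_far = 23
Position 2 (value -4): max_ending_here = 19, max_so_far = 23
Position 3 (value -16): max_ending_here = 3, max_so_far = 23
Position 4 (value -12): max_ending_here = -9, max_so_far = 23
Position 5 (value 12): max_ending_here = 12, max_so_far = 23
Position 6 (value -11): max_ending_here = 1, max_so_far = 23
Position 7 (value 11): max_ending_here = 12, max_so_far = 23
Position 8 (value 18): max_ending_here = 30, max_so_far = 30
Position 9 (value -11): max_ending_here = 19, max_so_far = 30

Maximum subarray: [12, -11, 11, 18]
Maximum sum: 30

The maximum subarray is [12, -11, 11, 18] with sum 30. This subarray runs from index 5 to index 8.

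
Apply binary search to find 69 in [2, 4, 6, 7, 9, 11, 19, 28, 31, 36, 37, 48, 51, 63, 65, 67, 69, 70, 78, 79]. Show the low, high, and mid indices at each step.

Binary search for 69 in [2, 4, 6, 7, 9, 11, 19, 28, 31, 36, 37, 48, 51, 63, 65, 67, 69, 70, 78, 79]:

lo=0, hi=19, mid=9, arr[mid]=36 -> 36 < 69, search right half
lo=10, hi=19, mid=14, arr[mid]=65 -> 65 < 69, search right half
lo=15, hi=19, mid=17, arr[mid]=70 -> 70 > 69, search left half
lo=15, hi=16, mid=15, arr[mid]=67 -> 67 < 69, search right half
lo=16, hi=16, mid=16, arr[mid]=69 -> Found target at index 16!

Binary search finds 69 at index 16 after 5 comparisons. The search repeatedly halves the search space by comparing with the middle element.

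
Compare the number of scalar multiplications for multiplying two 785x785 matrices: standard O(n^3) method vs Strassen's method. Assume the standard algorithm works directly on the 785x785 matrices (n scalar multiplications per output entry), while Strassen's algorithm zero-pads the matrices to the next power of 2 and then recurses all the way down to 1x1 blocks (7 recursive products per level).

Matrix multiplication for 785x785 matrices:

Strassen's algorithm requires power-of-2 dimensions. Pad 785x785 to 1024x1024 (next power of 2).

Standard algorithm: 785^3 = 483736625 multiplications
Strassen's algorithm: 7^(log2(1024)) = 7^10 = 282475249 multiplications
Savings: 483736625 - 282475249 = 201261376 multiplications

Standard: 483736625 multiplications (785^3). Strassen: 282475249 multiplications (7^10, after padding to 1024x1024). Strassen reduces 8 recursive multiplications to 7 at each level.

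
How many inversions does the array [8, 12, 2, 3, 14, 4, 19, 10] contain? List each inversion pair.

Finding inversions in [8, 12, 2, 3, 14, 4, 19, 10]:

(0, 2): arr[0]=8 > arr[2]=2
(0, 3): arr[0]=8 > arr[3]=3
(0, 5): arr[0]=8 > arr[5]=4
(1, 2): arr[1]=12 > arr[2]=2
(1, 3): arr[1]=12 > arr[3]=3
(1, 5): arr[1]=12 > arr[5]=4
(1, 7): arr[1]=12 > arr[7]=10
(4, 5): arr[4]=14 > arr[5]=4
(4, 7): arr[4]=14 > arr[7]=10
(6, 7): arr[6]=19 > arr[7]=10

Total inversions: 10

The array has 10 inversion(s): (0,2), (0,3), (0,5), (1,2), (1,3), (1,5), (1,7), (4,5), (4,7), (6,7). Each pair (i,j) satisfies i < j and arr[i] > arr[j].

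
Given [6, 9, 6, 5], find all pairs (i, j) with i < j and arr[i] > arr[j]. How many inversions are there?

Finding inversions in [6, 9, 6, 5]:

(0, 3): arr[0]=6 > arr[3]=5
(1, 2): arr[1]=9 > arr[2]=6
(1, 3): arr[1]=9 > arr[3]=5
(2, 3): arr[2]=6 > arr[3]=5

Total inversions: 4

The array has 4 inversion(s): (0,3), (1,2), (1,3), (2,3). Each pair (i,j) satisfies i < j and arr[i] > arr[j].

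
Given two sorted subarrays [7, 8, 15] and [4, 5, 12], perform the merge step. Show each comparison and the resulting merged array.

Merging process:

Compare 7 vs 4: take 4 from right. Merged: [4]
Compare 7 vs 5: take 5 from right. Merged: [4, 5]
Compare 7 vs 12: take 7 from left. Merged: [4, 5, 7]
Compare 8 vs 12: take 8 from left. Merged: [4, 5, 7, 8]
Compare 15 vs 12: take 12 from right. Merged: [4, 5, 7, 8, 12]
Append remaining from left: [15]. Merged: [4, 5, 7, 8, 12, 15]

Final merged array: [4, 5, 7, 8, 12, 15]
Total comparisons: 5

The merged array is [4, 5, 7, 8, 12, 15], requiring 5 comparisons. The merge step runs in O(n) time where n is the total number of elements.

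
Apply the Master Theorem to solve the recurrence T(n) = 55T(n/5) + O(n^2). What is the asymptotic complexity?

Master Theorem for T(n) = 55T(n/5) + O(n^2):

a = 55, b = 5, c = 2
log_b(a) = log_5(55) = 2.4899

Case 1: c = 2 < log_5(55) = 2.4899
T(n) = O(n^(log_5 55))

For T(n) = 55T(n/5) + O(n^2): log_5(55) = 2.4899. This is Case 1 of the Master Theorem (c < log_b(a), work dominated by leaves), giving O(n^(log_5 55)).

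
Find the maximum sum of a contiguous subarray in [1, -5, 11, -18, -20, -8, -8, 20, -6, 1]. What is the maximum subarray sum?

Using Kadane's algorithm on [1, -5, 11, -18, -20, -8, -8, 20, -6, 1]:

Scanning through the array:
Position 1 (value -5): max_ending_here = -4, max_so_far = 1
Position 2 (value 11): max_ending_here = 11, max_so_far = 11
Position 3 (value -18): max_ending_here = -7, max_so_far = 11
Position 4 (value -20): max_ending_here = -20, max_so_far = 11
Position 5 (value -8): max_ending_here = -8, max_so_far = 11
Position 6 (value -8): max_ending_here = -8, max_so_far = 11
Position 7 (value 20): max_ending_here = 20, max_so_far = 20
Position 8 (value -6): max_ending_here = 14, max_so_far = 20
Position 9 (value 1): max_ending_here = 15, max_so_far = 20

Maximum subarray: [20]
Maximum sum: 20

The maximum subarray is [20] with sum 20. This subarray runs from index 7 to index 7.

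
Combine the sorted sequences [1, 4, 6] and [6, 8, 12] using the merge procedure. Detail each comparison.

Merging process:

Compare 1 vs 6: take 1 from left. Merged: [1]
Compare 4 vs 6: take 4 from left. Merged: [1, 4]
Compare 6 vs 6: take 6 from left. Merged: [1, 4, 6]
Append remaining from right: [6, 8, 12]. Merged: [1, 4, 6, 6, 8, 12]

Final merged array: [1, 4, 6, 6, 8, 12]
Total comparisons: 3

The merged array is [1, 4, 6, 6, 8, 12], requiring 3 comparisons. The merge step runs in O(n) time where n is the total number of elements.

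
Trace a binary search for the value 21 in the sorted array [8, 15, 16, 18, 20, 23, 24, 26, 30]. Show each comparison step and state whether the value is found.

Binary search for 21 in [8, 15, 16, 18, 20, 23, 24, 26, 30]:

lo=0, hi=8, mid=4, arr[mid]=20 -> 20 < 21, search right half
lo=5, hi=8, mid=6, arr[mid]=24 -> 24 > 21, search left half
lo=5, hi=5, mid=5, arr[mid]=23 -> 23 > 21, search left half
lo=5 > hi=4, target 21 not found

Binary search determines that 21 is not in the array after 3 comparisons. The search space was exhausted without finding the target.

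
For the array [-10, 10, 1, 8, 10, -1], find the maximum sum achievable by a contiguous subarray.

Using Kadane's algorithm on [-10, 10, 1, 8, 10, -1]:

Scanning through the array:
Position 1 (value 10): max_ending_here = 10, max_so_far = 10
Position 2 (value 1): max_ending_here = 11, max_so_far = 11
Position 3 (value 8): max_ending_here = 19, max_so_far = 19
Position 4 (value 10): max_ending_here = 29, max_so_far = 29
Position 5 (value -1): max_ending_here = 28, max_so_far = 29

Maximum subarray: [10, 1, 8, 10]
Maximum sum: 29

The maximum subarray is [10, 1, 8, 10] with sum 29. This subarray runs from index 1 to index 4.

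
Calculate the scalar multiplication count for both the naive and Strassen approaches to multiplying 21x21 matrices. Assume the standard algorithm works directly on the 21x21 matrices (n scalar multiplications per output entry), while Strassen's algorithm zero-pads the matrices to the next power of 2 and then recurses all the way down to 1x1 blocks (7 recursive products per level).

Matrix multiplication for 21x21 matrices:

Strassen's algorithm requires power-of-2 dimensions. Pad 21x21 to 32x32 (next power of 2).

Standard algorithm: 21^3 = 9261 multiplications
Strassen's algorithm: 7^(log2(32)) = 7^5 = 16807 multiplications
Difference: 9261 - 16807 = -7546 (Strassen uses MORE here due to padding overhead — for small or just-over-power-of-2 n, padding can outweigh the per-level savings)

Standard: 9261 multiplications (21^3). Strassen: 16807 multiplications (7^5, after padding to 32x32). Strassen reduces 8 recursive multiplications to 7 at each level.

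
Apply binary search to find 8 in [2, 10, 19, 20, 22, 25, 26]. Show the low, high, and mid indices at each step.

Binary search for 8 in [2, 10, 19, 20, 22, 25, 26]:

lo=0, hi=6, mid=3, arr[mid]=20 -> 20 > 8, search left half
lo=0, hi=2, mid=1, arr[mid]=10 -> 10 > 8, search left half
lo=0, hi=0, mid=0, arr[mid]=2 -> 2 < 8, search right half
lo=1 > hi=0, target 8 not found

Binary search determines that 8 is not in the array after 3 comparisons. The search space was exhausted without finding the target.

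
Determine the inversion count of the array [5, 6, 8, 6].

Finding inversions in [5, 6, 8, 6]:

(2, 3): arr[2]=8 > arr[3]=6

Total inversions: 1

The array has 1 inversion(s): (2,3). Each pair (i,j) satisfies i < j and arr[i] > arr[j].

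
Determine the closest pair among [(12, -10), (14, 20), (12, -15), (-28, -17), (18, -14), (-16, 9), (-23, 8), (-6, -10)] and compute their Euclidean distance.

Computing all pairwise distances among 8 points:

d((12, -10), (14, 20)) = 30.0666
d((12, -10), (12, -15)) = 5.0 <-- minimum
d((12, -10), (-28, -17)) = 40.6079
d((12, -10), (18, -14)) = 7.2111
d((12, -10), (-16, 9)) = 33.8378
d((12, -10), (-23, 8)) = 39.3573
d((12, -10), (-6, -10)) = 18.0
d((14, 20), (12, -15)) = 35.0571
d((14, 20), (-28, -17)) = 55.9732
d((14, 20), (18, -14)) = 34.2345
d((14, 20), (-16, 9)) = 31.9531
d((14, 20), (-23, 8)) = 38.8973
d((14, 20), (-6, -10)) = 36.0555
d((12, -15), (-28, -17)) = 40.05
d((12, -15), (18, -14)) = 6.0828
d((12, -15), (-16, 9)) = 36.8782
d((12, -15), (-23, 8)) = 41.8808
d((12, -15), (-6, -10)) = 18.6815
d((-28, -17), (18, -14)) = 46.0977
d((-28, -17), (-16, 9)) = 28.6356
d((-28, -17), (-23, 8)) = 25.4951
d((-28, -17), (-6, -10)) = 23.0868
d((18, -14), (-16, 9)) = 41.0488
d((18, -14), (-23, 8)) = 46.5296
d((18, -14), (-6, -10)) = 24.3311
d((-16, 9), (-23, 8)) = 7.0711
d((-16, 9), (-6, -10)) = 21.4709
d((-23, 8), (-6, -10)) = 24.7588

Closest pair: (12, -10) and (12, -15) with distance 5.0

The closest pair is (12, -10) and (12, -15) with Euclidean distance 5.0. For 8 points, brute-force pairwise comparison is shown above. For large n, the divide-and-conquer algorithm (sort by x, recurse on halves, check the dividing strip) achieves O(n log n).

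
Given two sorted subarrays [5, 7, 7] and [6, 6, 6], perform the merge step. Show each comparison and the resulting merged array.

Merging process:

Compare 5 vs 6: take 5 from left. Merged: [5]
Compare 7 vs 6: take 6 from right. Merged: [5, 6]
Compare 7 vs 6: take 6 from right. Merged: [5, 6, 6]
Compare 7 vs 6: take 6 from right. Merged: [5, 6, 6, 6]
Append remaining from left: [7, 7]. Merged: [5, 6, 6, 6, 7, 7]

Final merged array: [5, 6, 6, 6, 7, 7]
Total comparisons: 4

The merged array is [5, 6, 6, 6, 7, 7], requiring 4 comparisons. The merge step runs in O(n) time where n is the total number of elements.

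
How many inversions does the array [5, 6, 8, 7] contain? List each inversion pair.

Finding inversions in [5, 6, 8, 7]:

(2, 3): arr[2]=8 > arr[3]=7

Total inversions: 1

The array has 1 inversion(s): (2,3). Each pair (i,j) satisfies i < j and arr[i] > arr[j].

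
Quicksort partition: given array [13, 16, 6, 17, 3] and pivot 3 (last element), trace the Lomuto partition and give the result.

Lomuto partition with pivot = 3:

Initial array: [13, 16, 6, 17, 3]

arr[0]=13 > 3: no swap
arr[1]=16 > 3: no swap
arr[2]=6 > 3: no swap
arr[3]=17 > 3: no swap

Place pivot at position 0: [3, 16, 6, 17, 13]
Pivot position: 0

After partitioning with pivot 3, the array becomes [3, 16, 6, 17, 13]. The pivot is placed at index 0. All elements to the left of the pivot are <= 3, and all elements to the right are > 3.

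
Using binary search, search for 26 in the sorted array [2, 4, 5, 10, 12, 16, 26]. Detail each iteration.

Binary search for 26 in [2, 4, 5, 10, 12, 16, 26]:

lo=0, hi=6, mid=3, arr[mid]=10 -> 10 < 26, search right half
lo=4, hi=6, mid=5, arr[mid]=16 -> 16 < 26, search right half
lo=6, hi=6, mid=6, arr[mid]=26 -> Found target at index 6!

Binary search finds 26 at index 6 after 3 comparisons. The search repeatedly halves the search space by comparing with the middle element.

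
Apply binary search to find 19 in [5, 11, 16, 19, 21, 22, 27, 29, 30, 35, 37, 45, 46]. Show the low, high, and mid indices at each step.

Binary search for 19 in [5, 11, 16, 19, 21, 22, 27, 29, 30, 35, 37, 45, 46]:

lo=0, hi=12, mid=6, arr[mid]=27 -> 27 > 19, search left half
lo=0, hi=5, mid=2, arr[mid]=16 -> 16 < 19, search right half
lo=3, hi=5, mid=4, arr[mid]=21 -> 21 > 19, search left half
lo=3, hi=3, mid=3, arr[mid]=19 -> Found target at index 3!

Binary search finds 19 at index 3 after 4 comparisons. The search repeatedly halves the search space by comparing with the middle element.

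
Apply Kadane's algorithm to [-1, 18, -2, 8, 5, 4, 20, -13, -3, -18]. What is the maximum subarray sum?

Using Kadane's algorithm on [-1, 18, -2, 8, 5, 4, 20, -13, -3, -18]:

Scanning through the array:
Position 1 (value 18): max_ending_here = 18, max_so_far = 18
Position 2 (value -2): max_ending_here = 16, max_so_far = 18
Position 3 (value 8): max_ending_here = 24, max_so_far = 24
Position 4 (value 5): max_ending_here = 29, max_so_far = 29
Position 5 (value 4): max_ending_here = 33, max_so_far = 33
Position 6 (value 20): max_ending_here = 53, max_so_far = 53
Position 7 (value -13): max_ending_here = 40, max_so_far = 53
Position 8 (value -3): max_ending_here = 37, max_so_far = 53
Position 9 (value -18): max_ending_here = 19, max_so_far = 53

Maximum subarray: [18, -2, 8, 5, 4, 20]
Maximum sum: 53

The maximum subarray is [18, -2, 8, 5, 4, 20] with sum 53. This subarray runs from index 1 to index 6.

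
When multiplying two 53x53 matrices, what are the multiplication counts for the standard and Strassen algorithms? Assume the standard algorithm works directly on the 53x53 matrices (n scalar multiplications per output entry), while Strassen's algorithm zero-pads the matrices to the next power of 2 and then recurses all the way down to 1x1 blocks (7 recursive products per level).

Matrix multiplication for 53x53 matrices:

Strassen's algorithm requires power-of-2 dimensions. Pad 53x53 to 64x64 (next power of 2).

Standard algorithm: 53^3 = 148877 multiplications
Strassen's algorithm: 7^(log2(64)) = 7^6 = 117649 multiplications
Savings: 148877 - 117649 = 31228 multiplications

Standard: 148877 multiplications (53^3). Strassen: 117649 multiplications (7^6, after padding to 64x64). Strassen reduces 8 recursive multiplications to 7 at each level.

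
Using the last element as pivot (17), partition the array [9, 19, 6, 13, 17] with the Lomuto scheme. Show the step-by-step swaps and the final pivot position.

Lomuto partition with pivot = 17:

Initial array: [9, 19, 6, 13, 17]

arr[0]=9 <= 17: swap with position 0, array becomes [9, 19, 6, 13, 17]
arr[1]=19 > 17: no swap
arr[2]=6 <= 17: swap with position 1, array becomes [9, 6, 19, 13, 17]
arr[3]=13 <= 17: swap with position 2, array becomes [9, 6, 13, 19, 17]

Place pivot at position 3: [9, 6, 13, 17, 19]
Pivot position: 3

After partitioning with pivot 17, the array becomes [9, 6, 13, 17, 19]. The pivot is placed at index 3. All elements to the left of the pivot are <= 17, and all elements to the right are > 17.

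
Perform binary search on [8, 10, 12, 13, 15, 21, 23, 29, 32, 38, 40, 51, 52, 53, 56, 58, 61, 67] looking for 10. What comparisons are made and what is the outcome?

Binary search for 10 in [8, 10, 12, 13, 15, 21, 23, 29, 32, 38, 40, 51, 52, 53, 56, 58, 61, 67]:

lo=0, hi=17, mid=8, arr[mid]=32 -> 32 > 10, search left half
lo=0, hi=7, mid=3, arr[mid]=13 -> 13 > 10, search left half
lo=0, hi=2, mid=1, arr[mid]=10 -> Found target at index 1!

Binary search finds 10 at index 1 after 3 comparisons. The search repeatedly halves the search space by comparing with the middle element.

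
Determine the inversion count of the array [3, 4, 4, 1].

Finding inversions in [3, 4, 4, 1]:

(0, 3): arr[0]=3 > arr[3]=1
(1, 3): arr[1]=4 > arr[3]=1
(2, 3): arr[2]=4 > arr[3]=1

Total inversions: 3

The array has 3 inversion(s): (0,3), (1,3), (2,3). Each pair (i,j) satisfies i < j and arr[i] > arr[j].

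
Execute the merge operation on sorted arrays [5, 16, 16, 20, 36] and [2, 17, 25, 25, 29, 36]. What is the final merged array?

Merging process:

Compare 5 vs 2: take 2 from right. Merged: [2]
Compare 5 vs 17: take 5 from left. Merged: [2, 5]
Compare 16 vs 17: take 16 from left. Merged: [2, 5, 16]
Compare 16 vs 17: take 16 from left. Merged: [2, 5, 16, 16]
Compare 20 vs 17: take 17 from right. Merged: [2, 5, 16, 16, 17]
Compare 20 vs 25: take 20 from left. Merged: [2, 5, 16, 16, 17, 20]
Compare 36 vs 25: take 25 from right. Merged: [2, 5, 16, 16, 17, 20, 25]
Compare 36 vs 25: take 25 from right. Merged: [2, 5, 16, 16, 17, 20, 25, 25]
Compare 36 vs 29: take 29 from right. Merged: [2, 5, 16, 16, 17, 20, 25, 25, 29]
Compare 36 vs 36: take 36 from left. Merged: [2, 5, 16, 16, 17, 20, 25, 25, 29, 36]
Append remaining from right: [36]. Merged: [2, 5, 16, 16, 17, 20, 25, 25, 29, 36, 36]

Final merged array: [2, 5, 16, 16, 17, 20, 25, 25, 29, 36, 36]
Total comparisons: 10

The merged array is [2, 5, 16, 16, 17, 20, 25, 25, 29, 36, 36], requiring 10 comparisons. The merge step runs in O(n) time where n is the total number of elements.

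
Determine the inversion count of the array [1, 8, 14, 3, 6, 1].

Finding inversions in [1, 8, 14, 3, 6, 1]:

(1, 3): arr[1]=8 > arr[3]=3
(1, 4): arr[1]=8 > arr[4]=6
(1, 5): arr[1]=8 > arr[5]=1
(2, 3): arr[2]=14 > arr[3]=3
(2, 4): arr[2]=14 > arr[4]=6
(2, 5): arr[2]=14 > arr[5]=1
(3, 5): arr[3]=3 > arr[5]=1
(4, 5): arr[4]=6 > arr[5]=1

Total inversions: 8

The array has 8 inversion(s): (1,3), (1,4), (1,5), (2,3), (2,4), (2,5), (3,5), (4,5). Each pair (i,j) satisfies i < j and arr[i] > arr[j].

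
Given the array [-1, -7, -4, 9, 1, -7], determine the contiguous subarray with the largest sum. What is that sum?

Using Kadane's algorithm on [-1, -7, -4, 9, 1, -7]:

Scanning through the array:
Position 1 (value -7): max_ending_here = -7, max_so_far = -1
Position 2 (value -4): max_ending_here = -4, max_so_far = -1
Position 3 (value 9): max_ending_here = 9, max_so_far = 9
Position 4 (value 1): max_ending_here = 10, max_so_far = 10
Position 5 (value -7): max_ending_here = 3, max_so_far = 10

Maximum subarray: [9, 1]
Maximum sum: 10

The maximum subarray is [9, 1] with sum 10. This subarray runs from index 3 to index 4.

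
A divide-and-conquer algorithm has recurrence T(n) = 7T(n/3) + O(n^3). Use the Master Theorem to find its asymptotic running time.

Master Theorem for T(n) = 7T(n/3) + O(n^3):

a = 7, b = 3, c = 3
log_b(a) = log_3(7) = 1.7712

Case 3: c = 3 > log_3(7) = 1.7712
T(n) = O(n^3) = O(n^3)

For T(n) = 7T(n/3) + O(n^3): log_3(7) = 1.7712. This is Case 3 of the Master Theorem (c > log_b(a), work dominated by root), giving O(n^3).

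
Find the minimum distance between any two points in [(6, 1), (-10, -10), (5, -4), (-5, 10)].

Computing all pairwise distances among 4 points:

d((6, 1), (-10, -10)) = 19.4165
d((6, 1), (5, -4)) = 5.099 <-- minimum
d((6, 1), (-5, 10)) = 14.2127
d((-10, -10), (5, -4)) = 16.1555
d((-10, -10), (-5, 10)) = 20.6155
d((5, -4), (-5, 10)) = 17.2047

Closest pair: (6, 1) and (5, -4) with distance 5.099

The closest pair is (6, 1) and (5, -4) with Euclidean distance 5.099. For 4 points, brute-force pairwise comparison is shown above. For large n, the divide-and-conquer algorithm (sort by x, recurse on halves, check the dividing strip) achieves O(n log n).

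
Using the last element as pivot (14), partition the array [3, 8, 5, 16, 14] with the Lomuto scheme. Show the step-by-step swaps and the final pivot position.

Lomuto partition with pivot = 14:

Initial array: [3, 8, 5, 16, 14]

arr[0]=3 <= 14: swap with position 0, array becomes [3, 8, 5, 16, 14]
arr[1]=8 <= 14: swap with position 1, array becomes [3, 8, 5, 16, 14]
arr[2]=5 <= 14: swap with position 2, array becomes [3, 8, 5, 16, 14]
arr[3]=16 > 14: no swap

Place pivot at position 3: [3, 8, 5, 14, 16]
Pivot position: 3

After partitioning with pivot 14, the array becomes [3, 8, 5, 14, 16]. The pivot is placed at index 3. All elements to the left of the pivot are <= 14, and all elements to the right are > 14.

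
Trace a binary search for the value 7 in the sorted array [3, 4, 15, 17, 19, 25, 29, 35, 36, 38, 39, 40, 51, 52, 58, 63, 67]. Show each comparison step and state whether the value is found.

Binary search for 7 in [3, 4, 15, 17, 19, 25, 29, 35, 36, 38, 39, 40, 51, 52, 58, 63, 67]:

lo=0, hi=16, mid=8, arr[mid]=36 -> 36 > 7, search left half
lo=0, hi=7, mid=3, arr[mid]=17 -> 17 > 7, search left half
lo=0, hi=2, mid=1, arr[mid]=4 -> 4 < 7, search right half
lo=2, hi=2, mid=2, arr[mid]=15 -> 15 > 7, search left half
lo=2 > hi=1, target 7 not found

Binary search determines that 7 is not in the array after 4 comparisons. The search space was exhausted without finding the target.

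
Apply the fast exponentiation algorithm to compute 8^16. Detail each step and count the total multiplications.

Computing 8^16 by squaring (build up from 8^1; each line after the first costs one multiplication):

8^1 = 8
8^2 = (8^1)^2 = 8^2 = 64
8^4 = (8^2)^2 = 64^2 = 4096
8^8 = (8^4)^2 = 4096^2 = 16777216
8^16 = (8^8)^2 = 16777216^2 = 281474976710656

Result: 281474976710656
Multiplications needed: 4 (4 lines after 8^1)

8^16 = 281474976710656. Using exponentiation by squaring, this requires 4 multiplications. The key idea: if the exponent is even, square the half-power; if odd, multiply by the base once.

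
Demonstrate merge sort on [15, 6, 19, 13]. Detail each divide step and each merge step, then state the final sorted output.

Merge sort trace:

Split: [15, 6, 19, 13] -> [15, 6] and [19, 13]
  Split: [15, 6] -> [15] and [6]
  Merge: [15] + [6] -> [6, 15]
  Split: [19, 13] -> [19] and [13]
  Merge: [19] + [13] -> [13, 19]
Merge: [6, 15] + [13, 19] -> [6, 13, 15, 19]

Final sorted array: [6, 13, 15, 19]

The merge sort proceeds by recursively splitting the array and merging sorted halves.
After all merges, the sorted array is [6, 13, 15, 19].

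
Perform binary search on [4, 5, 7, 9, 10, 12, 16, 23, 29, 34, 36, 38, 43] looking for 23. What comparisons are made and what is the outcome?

Binary search for 23 in [4, 5, 7, 9, 10, 12, 16, 23, 29, 34, 36, 38, 43]:

lo=0, hi=12, mid=6, arr[mid]=16 -> 16 < 23, search right half
lo=7, hi=12, mid=9, arr[mid]=34 -> 34 > 23, search left half
lo=7, hi=8, mid=7, arr[mid]=23 -> Found target at index 7!

Binary search finds 23 at index 7 after 3 comparisons. The search repeatedly halves the search space by comparing with the middle element.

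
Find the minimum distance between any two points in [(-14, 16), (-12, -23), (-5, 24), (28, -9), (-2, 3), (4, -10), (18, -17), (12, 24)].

Computing all pairwise distances among 8 points:

d((-14, 16), (-12, -23)) = 39.0512
d((-14, 16), (-5, 24)) = 12.0416 <-- minimum
d((-14, 16), (28, -9)) = 48.8774
d((-14, 16), (-2, 3)) = 17.6918
d((-14, 16), (4, -10)) = 31.6228
d((-14, 16), (18, -17)) = 45.9674
d((-14, 16), (12, 24)) = 27.2029
d((-12, -23), (-5, 24)) = 47.5184
d((-12, -23), (28, -9)) = 42.3792
d((-12, -23), (-2, 3)) = 27.8568
d((-12, -23), (4, -10)) = 20.6155
d((-12, -23), (18, -17)) = 30.5941
d((-12, -23), (12, 24)) = 52.7731
d((-5, 24), (28, -9)) = 46.669
d((-5, 24), (-2, 3)) = 21.2132
d((-5, 24), (4, -10)) = 35.171
d((-5, 24), (18, -17)) = 47.0106
d((-5, 24), (12, 24)) = 17.0
d((28, -9), (-2, 3)) = 32.311
d((28, -9), (4, -10)) = 24.0208
d((28, -9), (18, -17)) = 12.8062
d((28, -9), (12, 24)) = 36.6742
d((-2, 3), (4, -10)) = 14.3178
d((-2, 3), (18, -17)) = 28.2843
d((-2, 3), (12, 24)) = 25.2389
d((4, -10), (18, -17)) = 15.6525
d((4, -10), (12, 24)) = 34.9285
d((18, -17), (12, 24)) = 41.4367

Closest pair: (-14, 16) and (-5, 24) with distance 12.0416

The closest pair is (-14, 16) and (-5, 24) with Euclidean distance 12.0416. For 8 points, brute-force pairwise comparison is shown above. For large n, the divide-and-conquer algorithm (sort by x, recurse on halves, check the dividing strip) achieves O(n log n).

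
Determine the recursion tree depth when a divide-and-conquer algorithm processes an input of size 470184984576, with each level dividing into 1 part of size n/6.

For divide and conquer with division factor 6:

Problem sizes at each level:
Level 0: 470184984576
Level 1: 78364164096
Level 2: 13060694016
Level 3: 2176782336
Level 4: 362797056
Level 5: 60466176
Level 6: 10077696
Level 7: 1679616
Level 8: 279936
Level 9: 46656
Level 10: 7776
Level 11: 1296
Level 12: 216
Level 13: 36
Level 14: 6
Level 15: 1

The root is level 0 and the size-1 base case is level 15 (the tree spans levels 0 through 15, i.e. 16 levels counting the root), so the depth is the number of divisions: log_6(470184984576) = 15

The recursion tree depth is log_6(470184984576) = 15. At each level, the problem size is divided by 6, so it takes 15 divisions to reduce to a base case of size 1. The algorithm makes 1 recursive call at each level.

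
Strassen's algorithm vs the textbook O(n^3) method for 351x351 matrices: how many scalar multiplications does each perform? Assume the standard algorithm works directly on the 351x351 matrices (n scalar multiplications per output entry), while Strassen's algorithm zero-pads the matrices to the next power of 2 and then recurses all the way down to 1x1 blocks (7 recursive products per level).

Matrix multiplication for 351x351 matrices:

Strassen's algorithm requires power-of-2 dimensions. Pad 351x351 to 512x512 (next power of 2).

Standard algorithm: 351^3 = 43243551 multiplications
Strassen's algorithm: 7^(log2(512)) = 7^9 = 40353607 multiplications
Savings: 43243551 - 40353607 = 2889944 multiplications

Standard: 43243551 multiplications (351^3). Strassen: 40353607 multiplications (7^9, after padding to 512x512). Strassen reduces 8 recursive multiplications to 7 at each level.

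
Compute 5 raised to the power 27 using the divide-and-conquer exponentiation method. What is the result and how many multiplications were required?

Computing 5^27 by squaring (build up from 5^1; each line after the first costs one multiplication):

5^1 = 5
5^2 = (5^1)^2 = 5^2 = 25
5^3 = 5 * 5^2 = 5 * 25 = 125
5^6 = (5^3)^2 = 125^2 = 15625
5^12 = (5^6)^2 = 15625^2 = 244140625
5^13 = 5 * 5^12 = 5 * 244140625 = 1220703125
5^26 = (5^13)^2 = 1220703125^2 = 1490116119384765625
5^27 = 5 * 5^26 = 5 * 1490116119384765625 = 7450580596923828125

Result: 7450580596923828125
Multiplications needed: 7 (7 lines after 5^1)

5^27 = 7450580596923828125. Using exponentiation by squaring, this requires 7 multiplications. The key idea: if the exponent is even, square the half-power; if odd, multiply by the base once.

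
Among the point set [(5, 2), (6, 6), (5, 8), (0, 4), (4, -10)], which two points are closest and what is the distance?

Computing all pairwise distances among 5 points:

d((5, 2), (6, 6)) = 4.1231
d((5, 2), (5, 8)) = 6.0
d((5, 2), (0, 4)) = 5.3852
d((5, 2), (4, -10)) = 12.0416
d((6, 6), (5, 8)) = 2.2361 <-- minimum
d((6, 6), (0, 4)) = 6.3246
d((6, 6), (4, -10)) = 16.1245
d((5, 8), (0, 4)) = 6.4031
d((5, 8), (4, -10)) = 18.0278
d((0, 4), (4, -10)) = 14.5602

Closest pair: (6, 6) and (5, 8) with distance 2.2361

The closest pair is (6, 6) and (5, 8) with Euclidean distance 2.2361. For 5 points, brute-force pairwise comparison is shown above. For large n, the divide-and-conquer algorithm (sort by x, recurse on halves, check the dividing strip) achieves O(n log n).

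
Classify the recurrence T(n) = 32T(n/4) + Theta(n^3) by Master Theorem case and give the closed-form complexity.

Master Theorem for T(n) = 32T(n/4) + O(n^3):

a = 32, b = 4, c = 3
log_b(a) = log_4(32) = 2.5000

Case 3: c = 3 > log_4(32) = 2.5000
T(n) = O(n^3) = O(n^3)

For T(n) = 32T(n/4) + O(n^3): log_4(32) = 2.5000. This is Case 3 of the Master Theorem (c > log_b(a), work dominated by root), giving O(n^3).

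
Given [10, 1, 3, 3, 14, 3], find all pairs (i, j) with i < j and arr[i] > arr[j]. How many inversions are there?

Finding inversions in [10, 1, 3, 3, 14, 3]:

(0, 1): arr[0]=10 > arr[1]=1
(0, 2): arr[0]=10 > arr[2]=3
(0, 3): arr[0]=10 > arr[3]=3
(0, 5): arr[0]=10 > arr[5]=3
(4, 5): arr[4]=14 > arr[5]=3

Total inversions: 5

The array has 5 inversion(s): (0,1), (0,2), (0,3), (0,5), (4,5). Each pair (i,j) satisfies i < j and arr[i] > arr[j].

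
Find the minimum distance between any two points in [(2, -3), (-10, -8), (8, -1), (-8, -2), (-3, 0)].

Computing all pairwise distances among 5 points:

d((2, -3), (-10, -8)) = 13.0
d((2, -3), (8, -1)) = 6.3246
d((2, -3), (-8, -2)) = 10.0499
d((2, -3), (-3, 0)) = 5.831
d((-10, -8), (8, -1)) = 19.3132
d((-10, -8), (-8, -2)) = 6.3246
d((-10, -8), (-3, 0)) = 10.6301
d((8, -1), (-8, -2)) = 16.0312
d((8, -1), (-3, 0)) = 11.0454
d((-8, -2), (-3, 0)) = 5.3852 <-- minimum

Closest pair: (-8, -2) and (-3, 0) with distance 5.3852

The closest pair is (-8, -2) and (-3, 0) with Euclidean distance 5.3852. For 5 points, brute-force pairwise comparison is shown above. For large n, the divide-and-conquer algorithm (sort by x, recurse on halves, check the dividing strip) achieves O(n log n).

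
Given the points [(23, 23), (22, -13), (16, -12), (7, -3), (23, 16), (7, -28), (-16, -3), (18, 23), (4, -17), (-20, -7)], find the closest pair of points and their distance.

Computing all pairwise distances among 10 points:

d((23, 23), (22, -13)) = 36.0139
d((23, 23), (16, -12)) = 35.6931
d((23, 23), (7, -3)) = 30.5287
d((23, 23), (23, 16)) = 7.0
d((23, 23), (7, -28)) = 53.4509
d((23, 23), (-16, -3)) = 46.8722
d((23, 23), (18, 23)) = 5.0 <-- minimum
d((23, 23), (4, -17)) = 44.2832
d((23, 23), (-20, -7)) = 52.4309
d((22, -13), (16, -12)) = 6.0828
d((22, -13), (7, -3)) = 18.0278
d((22, -13), (23, 16)) = 29.0172
d((22, -13), (7, -28)) = 21.2132
d((22, -13), (-16, -3)) = 39.2938
d((22, -13), (18, 23)) = 36.2215
d((22, -13), (4, -17)) = 18.4391
d((22, -13), (-20, -7)) = 42.4264
d((16, -12), (7, -3)) = 12.7279
d((16, -12), (23, 16)) = 28.8617
d((16, -12), (7, -28)) = 18.3576
d((16, -12), (-16, -3)) = 33.2415
d((16, -12), (18, 23)) = 35.0571
d((16, -12), (4, -17)) = 13.0
d((16, -12), (-20, -7)) = 36.3456
d((7, -3), (23, 16)) = 24.8395
d((7, -3), (7, -28)) = 25.0
d((7, -3), (-16, -3)) = 23.0
d((7, -3), (18, 23)) = 28.2312
d((7, -3), (4, -17)) = 14.3178
d((7, -3), (-20, -7)) = 27.2947
d((23, 16), (7, -28)) = 46.8188
d((23, 16), (-16, -3)) = 43.382
d((23, 16), (18, 23)) = 8.6023
d((23, 16), (4, -17)) = 38.0789
d((23, 16), (-20, -7)) = 48.7647
d((7, -28), (-16, -3)) = 33.9706
d((7, -28), (18, 23)) = 52.1728
d((7, -28), (4, -17)) = 11.4018
d((7, -28), (-20, -7)) = 34.2053
d((-16, -3), (18, 23)) = 42.8019
d((-16, -3), (4, -17)) = 24.4131
d((-16, -3), (-20, -7)) = 5.6569
d((18, 23), (4, -17)) = 42.3792
d((18, 23), (-20, -7)) = 48.4149
d((4, -17), (-20, -7)) = 26.0

Closest pair: (23, 23) and (18, 23) with distance 5.0

The closest pair is (23, 23) and (18, 23) with Euclidean distance 5.0. For 10 points, brute-force pairwise comparison is shown above. For large n, the divide-and-conquer algorithm (sort by x, recurse on halves, check the dividing strip) achieves O(n log n).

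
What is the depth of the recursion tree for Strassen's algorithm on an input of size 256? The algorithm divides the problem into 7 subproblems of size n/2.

For divide and conquer with division factor 2:

Problem sizes at each level:
Level 0: 256
Level 1: 128
Level 2: 64
Level 3: 32
Level 4: 16
Level 5: 8
Level 6: 4
Level 7: 2
Level 8: 1

The root is level 0 and the size-1 base case is level 8 (the tree spans levels 0 through 8, i.e. 9 levels counting the root), so the depth is the number of divisions: log_2(256) = 8

The recursion tree depth is log_2(256) = 8. At each level, the problem size is divided by 2, so it takes 8 divisions to reduce to a base case of size 1. The algorithm makes 7 recursive calls at each level.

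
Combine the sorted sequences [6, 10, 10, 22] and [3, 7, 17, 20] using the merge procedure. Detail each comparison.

Merging process:

Compare 6 vs 3: take 3 from right. Merged: [3]
Compare 6 vs 7: take 6 from left. Merged: [3, 6]
Compare 10 vs 7: take 7 from right. Merged: [3, 6, 7]
Compare 10 vs 17: take 10 from left. Merged: [3, 6, 7, 10]
Compare 10 vs 17: take 10 from left. Merged: [3, 6, 7, 10, 10]
Compare 22 vs 17: take 17 from right. Merged: [3, 6, 7, 10, 10, 17]
Compare 22 vs 20: take 20 from right. Merged: [3, 6, 7, 10, 10, 17, 20]
Append remaining from left: [22]. Merged: [3, 6, 7, 10, 10, 17, 20, 22]

Final merged array: [3, 6, 7, 10, 10, 17, 20, 22]
Total comparisons: 7

The merged array is [3, 6, 7, 10, 10, 17, 20, 22], requiring 7 comparisons. The merge step runs in O(n) time where n is the total number of elements.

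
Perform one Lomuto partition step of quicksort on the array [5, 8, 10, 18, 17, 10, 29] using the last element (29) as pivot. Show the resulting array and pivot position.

Lomuto partition with pivot = 29:

Initial array: [5, 8, 10, 18, 17, 10, 29]

arr[0]=5 <= 29: swap with position 0, array becomes [5, 8, 10, 18, 17, 10, 29]
arr[1]=8 <= 29: swap with position 1, array becomes [5, 8, 10, 18, 17, 10, 29]
arr[2]=10 <= 29: swap with position 2, array becomes [5, 8, 10, 18, 17, 10, 29]
arr[3]=18 <= 29: swap with position 3, array becomes [5, 8, 10, 18, 17, 10, 29]
arr[4]=17 <= 29: swap with position 4, array becomes [5, 8, 10, 18, 17, 10, 29]
arr[5]=10 <= 29: swap with position 5, array becomes [5, 8, 10, 18, 17, 10, 29]

Place pivot at position 6: [5, 8, 10, 18, 17, 10, 29]
Pivot position: 6

After partitioning with pivot 29, the array becomes [5, 8, 10, 18, 17, 10, 29]. The pivot is placed at index 6. All elements to the left of the pivot are <= 29, and all elements to the right are > 29.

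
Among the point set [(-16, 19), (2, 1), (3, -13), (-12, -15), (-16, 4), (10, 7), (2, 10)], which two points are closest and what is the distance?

Computing all pairwise distances among 7 points:

d((-16, 19), (2, 1)) = 25.4558
d((-16, 19), (3, -13)) = 37.2156
d((-16, 19), (-12, -15)) = 34.2345
d((-16, 19), (-16, 4)) = 15.0
d((-16, 19), (10, 7)) = 28.6356
d((-16, 19), (2, 10)) = 20.1246
d((2, 1), (3, -13)) = 14.0357
d((2, 1), (-12, -15)) = 21.2603
d((2, 1), (-16, 4)) = 18.2483
d((2, 1), (10, 7)) = 10.0
d((2, 1), (2, 10)) = 9.0
d((3, -13), (-12, -15)) = 15.1327
d((3, -13), (-16, 4)) = 25.4951
d((3, -13), (10, 7)) = 21.1896
d((3, -13), (2, 10)) = 23.0217
d((-12, -15), (-16, 4)) = 19.4165
d((-12, -15), (10, 7)) = 31.1127
d((-12, -15), (2, 10)) = 28.6531
d((-16, 4), (10, 7)) = 26.1725
d((-16, 4), (2, 10)) = 18.9737
d((10, 7), (2, 10)) = 8.544 <-- minimum

Closest pair: (10, 7) and (2, 10) with distance 8.544

The closest pair is (10, 7) and (2, 10) with Euclidean distance 8.544. For 7 points, brute-force pairwise comparison is shown above. For large n, the divide-and-conquer algorithm (sort by x, recurse on halves, check the dividing strip) achieves O(n log n).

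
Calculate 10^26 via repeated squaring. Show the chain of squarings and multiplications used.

Computing 10^26 by squaring (build up from 10^1; each line after the first costs one multiplication):

10^1 = 10
10^2 = (10^1)^2 = 10^2 = 100
10^3 = 10 * 10^2 = 10 * 100 = 1000
10^6 = (10^3)^2 = 1000^2 = 1000000
10^12 = (10^6)^2 = 1000000^2 = 1000000000000
10^13 = 10 * 10^12 = 10 * 1000000000000 = 10000000000000
10^26 = (10^13)^2 = 10000000000000^2 = 100000000000000000000000000

Result: 100000000000000000000000000
Multiplications needed: 6 (6 lines after 10^1)

10^26 = 100000000000000000000000000. Using exponentiation by squaring, this requires 6 multiplications. The key idea: if the exponent is even, square the half-power; if odd, multiply by the base once.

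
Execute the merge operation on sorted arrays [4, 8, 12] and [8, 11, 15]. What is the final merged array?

Merging process:

Compare 4 vs 8: take 4 from left. Merged: [4]
Compare 8 vs 8: take 8 from left. Merged: [4, 8]
Compare 12 vs 8: take 8 from right. Merged: [4, 8, 8]
Compare 12 vs 11: take 11 from right. Merged: [4, 8, 8, 11]
Compare 12 vs 15: take 12 from left. Merged: [4, 8, 8, 11, 12]
Append remaining from right: [15]. Merged: [4, 8, 8, 11, 12, 15]

Final merged array: [4, 8, 8, 11, 12, 15]
Total comparisons: 5

The merged array is [4, 8, 8, 11, 12, 15], requiring 5 comparisons. The merge step runs in O(n) time where n is the total number of elements.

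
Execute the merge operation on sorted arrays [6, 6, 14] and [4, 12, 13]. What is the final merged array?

Merging process:

Compare 6 vs 4: take 4 from right. Merged: [4]
Compare 6 vs 12: take 6 from left. Merged: [4, 6]
Compare 6 vs 12: take 6 from left. Merged: [4, 6, 6]
Compare 14 vs 12: take 12 from right. Merged: [4, 6, 6, 12]
Compare 14 vs 13: take 13 from right. Merged: [4, 6, 6, 12, 13]
Append remaining from left: [14]. Merged: [4, 6, 6, 12, 13, 14]

Final merged array: [4, 6, 6, 12, 13, 14]
Total comparisons: 5

The merged array is [4, 6, 6, 12, 13, 14], requiring 5 comparisons. The merge step runs in O(n) time where n is the total number of elements.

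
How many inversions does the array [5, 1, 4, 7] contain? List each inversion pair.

Finding inversions in [5, 1, 4, 7]:

(0, 1): arr[0]=5 > arr[1]=1
(0, 2): arr[0]=5 > arr[2]=4

Total inversions: 2

The array has 2 inversion(s): (0,1), (0,2). Each pair (i,j) satisfies i < j and arr[i] > arr[j].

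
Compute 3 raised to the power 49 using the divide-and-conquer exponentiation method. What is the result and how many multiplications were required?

Computing 3^49 by squaring (build up from 3^1; each line after the first costs one multiplication):

3^1 = 3
3^2 = (3^1)^2 = 3^2 = 9
3^3 = 3 * 3^2 = 3 * 9 = 27
3^6 = (3^3)^2 = 27^2 = 729
3^12 = (3^6)^2 = 729^2 = 531441
3^24 = (3^12)^2 = 531441^2 = 282429536481
3^48 = (3^24)^2 = 282429536481^2 = 79766443076872509863361
3^49 = 3 * 3^48 = 3 * 79766443076872509863361 = 239299329230617529590083

Result: 239299329230617529590083
Multiplications needed: 7 (7 lines after 3^1)

3^49 = 239299329230617529590083. Using exponentiation by squaring, this requires 7 multiplications. The key idea: if the exponent is even, square the half-power; if odd, multiply by the base once.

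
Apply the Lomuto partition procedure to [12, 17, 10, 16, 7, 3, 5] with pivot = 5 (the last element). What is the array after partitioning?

Lomuto partition with pivot = 5:

Initial array: [12, 17, 10, 16, 7, 3, 5]

arr[0]=12 > 5: no swap
arr[1]=17 > 5: no swap
arr[2]=10 > 5: no swap
arr[3]=16 > 5: no swap
arr[4]=7 > 5: no swap
arr[5]=3 <= 5: swap with position 0, array becomes [3, 17, 10, 16, 7, 12, 5]

Place pivot at position 1: [3, 5, 10, 16, 7, 12, 17]
Pivot position: 1

After partitioning with pivot 5, the array becomes [3, 5, 10, 16, 7, 12, 17]. The pivot is placed at index 1. All elements to the left of the pivot are <= 5, and all elements to the right are > 5.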